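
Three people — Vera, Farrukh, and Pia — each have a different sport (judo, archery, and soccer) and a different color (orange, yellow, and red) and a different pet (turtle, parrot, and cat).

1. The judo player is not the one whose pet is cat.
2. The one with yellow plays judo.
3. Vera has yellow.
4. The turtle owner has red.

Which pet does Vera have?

With clues 1–3, cat is impossible for Vera's pet.
With clues 1–4, turtle is impossible for Vera's pet.
That leaves parrot.

parrot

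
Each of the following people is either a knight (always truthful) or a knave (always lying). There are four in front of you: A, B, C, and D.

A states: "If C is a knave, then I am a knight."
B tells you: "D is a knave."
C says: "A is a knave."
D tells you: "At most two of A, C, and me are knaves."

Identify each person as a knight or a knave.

A: knight, B: knave, C: knave, D: knight

Consider A. Suppose A is a knave.
Then no assignment of the remaining roles makes every statement match its speaker's type — contradiction.
So A is a knight.
With that fixed, C's statement is false, so C is a knave.
With that fixed, D's statement is true, so D is a knight.
With that fixed, B's statement is false, so B is a knave.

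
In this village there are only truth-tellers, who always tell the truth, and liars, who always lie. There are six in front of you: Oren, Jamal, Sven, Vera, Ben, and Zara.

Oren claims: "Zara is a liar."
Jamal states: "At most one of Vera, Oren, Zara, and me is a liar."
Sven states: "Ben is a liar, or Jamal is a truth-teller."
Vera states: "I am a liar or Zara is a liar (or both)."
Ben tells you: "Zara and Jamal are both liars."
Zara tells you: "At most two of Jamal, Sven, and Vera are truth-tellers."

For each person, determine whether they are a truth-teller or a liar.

Oren: truth-teller, Jamal: truth-teller, Sven: truth-teller, Vera: truth-teller, Ben: liar, Zara: liar

Consider Oren. Suppose Oren is a liar.
Then no assignment of the remaining roles makes every statement match its speaker's type — contradiction.
So Oren is a truth-teller.
Consider Jamal. Suppose Jamal is a liar.
Then no assignment of the remaining roles makes every statement match its speaker's type — contradiction.
So Jamal is a truth-teller.
With that fixed, Sven's statement is true, so Sven is a truth-teller.
With that fixed, Ben's statement is false, so Ben is a liar.
Consider Vera. Suppose Vera is a liar.
Then Vera's own statement would have to be false, but it can't be — contradiction.
So Vera is a truth-teller.
With that fixed, Zara's statement is false, so Zara is a liar.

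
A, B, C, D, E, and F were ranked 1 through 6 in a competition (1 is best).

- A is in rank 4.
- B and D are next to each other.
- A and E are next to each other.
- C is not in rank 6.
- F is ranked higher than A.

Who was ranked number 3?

E

With clue 1, A is ruled out for rank 3.
With clues 1–4, F is ruled out for rank 3.
With clues 1–5, B, C, and D are ruled out for rank 3.
So rank 3 is E.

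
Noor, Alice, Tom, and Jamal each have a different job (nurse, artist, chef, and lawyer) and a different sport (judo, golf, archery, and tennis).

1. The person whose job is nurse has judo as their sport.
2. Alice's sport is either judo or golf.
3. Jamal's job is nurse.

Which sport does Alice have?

With clues 1–2, archery and tennis are impossible for Alice's sport.
With clues 1–3, judo is impossible for Alice's sport.
That leaves golf.

golf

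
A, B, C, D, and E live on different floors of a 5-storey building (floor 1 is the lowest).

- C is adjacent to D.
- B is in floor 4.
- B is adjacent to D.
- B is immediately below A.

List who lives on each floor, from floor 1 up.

E, C, D, B, A

From clues 1–2: B → floor 4.
From clues 1–3: C → floor 2, D → floor 3.
From clues 1–4: E → floor 1, A → floor 5.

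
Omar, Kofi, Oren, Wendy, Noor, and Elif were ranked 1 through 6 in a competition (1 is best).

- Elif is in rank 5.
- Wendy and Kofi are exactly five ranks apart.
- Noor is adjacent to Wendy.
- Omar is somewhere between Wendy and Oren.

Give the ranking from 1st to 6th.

From clue 1: Elif → rank 5.
From clues 1–2: Kofi is in {1,6}.
From clues 1–3: Wendy → rank 1, Noor → rank 2, Kofi → rank 6.
From clues 1–4: Omar → rank 3, Oren → rank 4.

Wendy, Noor, Omar, Oren, Elif, Kofi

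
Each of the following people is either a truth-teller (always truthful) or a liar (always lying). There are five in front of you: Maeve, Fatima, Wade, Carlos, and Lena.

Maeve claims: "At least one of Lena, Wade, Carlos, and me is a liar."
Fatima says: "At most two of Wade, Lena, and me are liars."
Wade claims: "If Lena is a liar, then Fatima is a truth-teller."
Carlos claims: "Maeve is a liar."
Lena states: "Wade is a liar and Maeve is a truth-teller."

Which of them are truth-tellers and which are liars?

Maeve: truth-teller, Fatima: truth-teller, Wade: truth-teller, Carlos: liar, Lena: liar

Consider Maeve. Suppose Maeve is a liar.
Then Maeve's own statement would have to be false, but it can't be — contradiction.
So Maeve is a truth-teller.
With that fixed, Carlos's statement is false, so Carlos is a liar.
Consider Fatima. Suppose Fatima is a liar.
Then no assignment of the remaining roles makes every statement match its speaker's type — contradiction.
So Fatima is a truth-teller.
With that fixed, Wade's statement is true, so Wade is a truth-teller.
With that fixed, Lena's statement is false, so Lena is a liar.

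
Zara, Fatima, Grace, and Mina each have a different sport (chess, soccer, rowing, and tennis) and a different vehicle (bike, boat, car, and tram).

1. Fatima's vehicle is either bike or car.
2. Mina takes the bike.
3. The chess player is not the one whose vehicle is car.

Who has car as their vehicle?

With clues 1–2, Grace, Mina, and Zara are impossible for the one with vehicle car.
That leaves Fatima.

Fatima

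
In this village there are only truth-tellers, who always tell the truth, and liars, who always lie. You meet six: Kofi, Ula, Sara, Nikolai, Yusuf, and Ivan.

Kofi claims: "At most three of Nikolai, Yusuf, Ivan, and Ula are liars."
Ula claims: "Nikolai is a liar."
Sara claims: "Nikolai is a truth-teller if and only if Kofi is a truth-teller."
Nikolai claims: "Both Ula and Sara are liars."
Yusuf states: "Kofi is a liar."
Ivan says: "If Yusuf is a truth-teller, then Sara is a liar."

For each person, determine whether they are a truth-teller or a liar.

Consider Kofi. Suppose Kofi is a liar.
Then no assignment of the remaining roles makes every statement match its speaker's type — contradiction.
So Kofi is a truth-teller.
With that fixed, Yusuf's statement is false, so Yusuf is a liar.
With that fixed, Ivan's statement is true, so Ivan is a truth-teller.
Consider Ula. Suppose Ula is a liar.
Then no assignment of the remaining roles makes every statement match its speaker's type — contradiction.
So Ula is a truth-teller.
With that fixed, Nikolai's statement is false, so Nikolai is a liar.
With that fixed, Sara's statement is false, so Sara is a liar.

Kofi: truth-teller, Ula: truth-teller, Sara: liar, Nikolai: liar, Yusuf: liar, Ivan: truth-teller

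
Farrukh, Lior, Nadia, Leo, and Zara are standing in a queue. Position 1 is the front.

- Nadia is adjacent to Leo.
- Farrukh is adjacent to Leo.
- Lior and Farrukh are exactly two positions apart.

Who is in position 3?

With clues 1–2, Lior and Zara are ruled out for position 3.
With clues 1–3, Leo and Nadia are ruled out for position 3.
So position 3 is Farrukh.

Farrukh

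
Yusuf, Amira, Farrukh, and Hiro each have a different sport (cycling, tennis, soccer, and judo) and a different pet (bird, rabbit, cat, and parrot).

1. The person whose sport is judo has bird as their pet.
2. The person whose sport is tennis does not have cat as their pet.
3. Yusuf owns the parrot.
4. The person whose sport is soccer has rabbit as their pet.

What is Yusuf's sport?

tennis

With clues 1–3, judo is impossible for Yusuf's sport.
With clues 1–4, cycling and soccer are impossible for Yusuf's sport.
That leaves tennis.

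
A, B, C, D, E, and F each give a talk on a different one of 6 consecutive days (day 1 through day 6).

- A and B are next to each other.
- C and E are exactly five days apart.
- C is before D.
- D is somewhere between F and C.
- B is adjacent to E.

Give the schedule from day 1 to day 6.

C, D, F, A, B, E

From clues 1–2: C is in {1,6}.
From clues 1–3: C → day 1, E → day 6.
From clues 1–4: D is in {2,4}.
From clues 1–5: D → day 2, F → day 3, A → day 4, B → day 5.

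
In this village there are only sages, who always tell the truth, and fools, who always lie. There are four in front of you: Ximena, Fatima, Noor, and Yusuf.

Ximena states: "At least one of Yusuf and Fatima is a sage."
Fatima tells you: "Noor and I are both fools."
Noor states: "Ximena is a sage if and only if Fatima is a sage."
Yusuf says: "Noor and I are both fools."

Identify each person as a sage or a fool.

Consider Ximena. Suppose Ximena is a sage.
Then no assignment of the remaining roles makes every statement match its speaker's type — contradiction.
So Ximena is a fool.
Consider Fatima. Suppose Fatima is a sage.
Then Ximena's statement comes out true, contradicting Ximena being a fool.
So Fatima is a fool.
With that fixed, Noor's statement is true, so Noor is a sage.
With that fixed, Yusuf's statement is false, so Yusuf is a fool.

Ximena: fool, Fatima: fool, Noor: sage, Yusuf: fool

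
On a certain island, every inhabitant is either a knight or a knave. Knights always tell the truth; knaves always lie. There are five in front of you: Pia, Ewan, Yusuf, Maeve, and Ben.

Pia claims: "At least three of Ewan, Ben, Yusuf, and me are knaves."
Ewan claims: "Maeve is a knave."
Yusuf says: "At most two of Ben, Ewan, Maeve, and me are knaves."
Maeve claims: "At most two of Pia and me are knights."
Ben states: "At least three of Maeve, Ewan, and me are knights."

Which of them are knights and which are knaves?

Pia: knight, Ewan: knave, Yusuf: knave, Maeve: knight, Ben: knave

Regardless of anyone's role, Maeve's statement is true, so Maeve is a knight.
With that fixed, Ewan's statement is false, so Ewan is a knave.
With that fixed, Ben's statement is false, so Ben is a knave.
Consider Pia. Suppose Pia is a knave.
Then Pia's own statement would have to be false, but it can't be — contradiction.
So Pia is a knight.
Consider Yusuf. Suppose Yusuf is a knight.
Then Pia's statement comes out false, contradicting Pia being a knight.
So Yusuf is a knave.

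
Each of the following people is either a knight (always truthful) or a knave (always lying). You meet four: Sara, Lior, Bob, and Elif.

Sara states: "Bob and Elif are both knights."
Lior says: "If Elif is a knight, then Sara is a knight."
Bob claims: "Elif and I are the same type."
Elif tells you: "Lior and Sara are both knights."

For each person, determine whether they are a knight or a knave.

Consider Sara. Suppose Sara is a knave.
Then no assignment of the remaining roles makes every statement match its speaker's type — contradiction.
So Sara is a knight.
With that fixed, Lior's statement is true, so Lior is a knight.
With that fixed, Elif's statement is true, so Elif is a knight.
Consider Bob. Suppose Bob is a knave.
Then Sara's statement comes out false, contradicting Sara being a knight.
So Bob is a knight.

Sara: knight, Lior: knight, Bob: knight, Elif: knight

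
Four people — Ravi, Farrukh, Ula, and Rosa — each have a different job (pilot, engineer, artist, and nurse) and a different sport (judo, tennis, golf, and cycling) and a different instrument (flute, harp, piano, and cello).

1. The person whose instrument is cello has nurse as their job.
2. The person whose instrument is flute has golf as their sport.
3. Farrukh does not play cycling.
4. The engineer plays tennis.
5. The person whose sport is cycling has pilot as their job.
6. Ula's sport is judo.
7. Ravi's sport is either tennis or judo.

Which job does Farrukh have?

With clues 1–5, pilot is impossible for Farrukh's job.
With clues 1–6, nurse is impossible for Farrukh's job.
With clues 1–7, engineer is impossible for Farrukh's job.
That leaves artist.

artist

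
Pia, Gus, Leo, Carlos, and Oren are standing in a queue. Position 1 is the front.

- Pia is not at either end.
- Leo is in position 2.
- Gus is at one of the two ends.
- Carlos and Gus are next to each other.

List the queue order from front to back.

Oren, Leo, Pia, Carlos, Gus

From clue 1: Pia is in {2,3,4}.
From clues 1–2: Leo → position 2.
From clues 1–3: Pia is in {3,4}.
From clues 1–4: Oren → position 1, Pia → position 3, Carlos → position 4, Gus → position 5.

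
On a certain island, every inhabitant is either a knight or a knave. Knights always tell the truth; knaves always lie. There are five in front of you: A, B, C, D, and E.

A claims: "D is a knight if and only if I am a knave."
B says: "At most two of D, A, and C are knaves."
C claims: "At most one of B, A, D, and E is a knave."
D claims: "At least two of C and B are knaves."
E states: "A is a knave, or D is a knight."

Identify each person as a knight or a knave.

A: knight, B: knight, C: knave, D: knave, E: knave

Consider A. Suppose A is a knave.
Then no assignment of the remaining roles makes every statement match its speaker's type — contradiction.
So A is a knight.
With that fixed, B's statement is true, so B is a knight.
With that fixed, D's statement is false, so D is a knave.
With that fixed, E's statement is false, so E is a knave.
With that fixed, C's statement is false, so C is a knave.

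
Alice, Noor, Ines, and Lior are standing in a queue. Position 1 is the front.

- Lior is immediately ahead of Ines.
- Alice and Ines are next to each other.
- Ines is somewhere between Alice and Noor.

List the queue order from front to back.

Noor, Lior, Ines, Alice

From clue 1: Ines is in {2,3,4}.
From clues 1–2: Alice is in {3,4}.
From clues 1–3: Noor → position 1, Lior → position 2, Ines → position 3, Alice → position 4.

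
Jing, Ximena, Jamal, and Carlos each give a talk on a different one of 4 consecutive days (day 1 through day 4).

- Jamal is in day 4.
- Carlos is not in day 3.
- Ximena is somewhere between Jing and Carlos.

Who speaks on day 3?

With clue 1, Jamal is ruled out for day 3.
With clues 1–2, Carlos is ruled out for day 3.
With clues 1–3, Ximena is ruled out for day 3.
So day 3 is Jing.

Jing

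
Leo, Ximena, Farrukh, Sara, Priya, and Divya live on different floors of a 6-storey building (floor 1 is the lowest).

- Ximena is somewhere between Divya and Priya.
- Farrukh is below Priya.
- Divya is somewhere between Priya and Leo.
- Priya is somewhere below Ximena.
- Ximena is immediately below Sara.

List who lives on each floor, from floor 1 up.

Farrukh, Priya, Ximena, Sara, Divya, Leo

From clue 1: Ximena is in {2,3,4,5}.
From clues 1–3: Ximena is in {3,4,5}.
From clues 1–4: Leo is in {5,6}.
From clues 1–5: Farrukh → floor 1, Priya → floor 2, Ximena → floor 3, Sara → floor 4, Divya → floor 5, Leo → floor 6.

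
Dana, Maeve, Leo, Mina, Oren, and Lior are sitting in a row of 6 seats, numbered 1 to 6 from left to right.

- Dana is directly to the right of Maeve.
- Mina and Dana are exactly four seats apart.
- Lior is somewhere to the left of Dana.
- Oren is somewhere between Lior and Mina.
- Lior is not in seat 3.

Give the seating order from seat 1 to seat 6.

Leo, Mina, Oren, Lior, Maeve, Dana

From clue 1: Dana is in {2,3,4,5,6}.
From clues 1–2: Dana is in {2,5,6}.
From clues 1–3: Dana is in {5,6}.
From clues 1–5: Leo → seat 1, Mina → seat 2, Oren → seat 3, Lior → seat 4, Maeve → seat 5, Dana → seat 6.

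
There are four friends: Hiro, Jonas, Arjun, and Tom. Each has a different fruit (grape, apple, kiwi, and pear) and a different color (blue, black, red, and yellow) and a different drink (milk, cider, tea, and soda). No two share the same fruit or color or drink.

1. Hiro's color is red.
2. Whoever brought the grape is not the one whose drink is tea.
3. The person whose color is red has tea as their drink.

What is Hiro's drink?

tea

With clues 1–3, cider, milk, and soda are impossible for Hiro's drink.
That leaves tea.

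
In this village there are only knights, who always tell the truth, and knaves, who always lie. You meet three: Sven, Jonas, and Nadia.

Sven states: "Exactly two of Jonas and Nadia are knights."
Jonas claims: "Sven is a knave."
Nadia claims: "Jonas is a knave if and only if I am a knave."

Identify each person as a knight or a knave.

Consider Sven. Suppose Sven is a knight.
Then no assignment of the remaining roles makes every statement match its speaker's type — contradiction.
So Sven is a knave.
With that fixed, Jonas's statement is true, so Jonas is a knight.
Consider Nadia. Suppose Nadia is a knight.
Then Sven's statement comes out true, contradicting Sven being a knave.
So Nadia is a knave.

Sven: knave, Jonas: knight, Nadia: knave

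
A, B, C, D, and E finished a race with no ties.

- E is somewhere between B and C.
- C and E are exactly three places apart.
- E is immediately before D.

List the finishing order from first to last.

From clue 1: E is in {2,3,4}.
From clues 1–2: B is in {1,5}.
From clues 1–3: B → place 1, E → place 2, D → place 3, A → place 4, C → place 5.

B, E, D, A, C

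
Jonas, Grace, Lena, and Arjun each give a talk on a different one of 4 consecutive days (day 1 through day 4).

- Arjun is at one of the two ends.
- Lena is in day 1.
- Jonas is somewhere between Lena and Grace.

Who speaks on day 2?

With clue 1, Arjun is ruled out for day 2.
With clues 1–2, Lena is ruled out for day 2.
With clues 1–3, Grace is ruled out for day 2.
So day 2 is Jonas.

Jonas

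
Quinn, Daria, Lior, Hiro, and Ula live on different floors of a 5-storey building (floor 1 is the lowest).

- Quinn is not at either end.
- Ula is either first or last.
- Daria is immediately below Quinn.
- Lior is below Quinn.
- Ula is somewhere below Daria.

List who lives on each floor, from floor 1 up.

From clue 1: Quinn is in {2,3,4}.
From clues 1–2: Ula is in {1,5}.
From clues 1–4: Quinn is in {3,4}.
From clues 1–5: Ula → floor 1, Lior → floor 2, Daria → floor 3, Quinn → floor 4, Hiro → floor 5.

Ula, Lior, Daria, Quinn, Hiro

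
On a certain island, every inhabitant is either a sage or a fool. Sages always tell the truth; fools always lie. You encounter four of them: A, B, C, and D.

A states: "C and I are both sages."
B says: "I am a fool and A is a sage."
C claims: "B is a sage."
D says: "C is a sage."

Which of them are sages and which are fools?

A: fool, B: fool, C: fool, D: fool

Consider A. Suppose A is a sage.
Then whichever role B has, B's statement has the wrong truth value — contradiction.
So A is a fool.
With that fixed, B's statement is false, so B is a fool.
With that fixed, C's statement is false, so C is a fool.
With that fixed, D's statement is false, so D is a fool.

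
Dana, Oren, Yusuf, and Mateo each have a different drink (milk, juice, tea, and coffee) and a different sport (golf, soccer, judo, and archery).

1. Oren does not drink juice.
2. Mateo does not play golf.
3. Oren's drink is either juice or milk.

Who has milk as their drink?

With clues 1–3, Dana, Mateo, and Yusuf are impossible for the one with drink milk.
That leaves Oren.

Oren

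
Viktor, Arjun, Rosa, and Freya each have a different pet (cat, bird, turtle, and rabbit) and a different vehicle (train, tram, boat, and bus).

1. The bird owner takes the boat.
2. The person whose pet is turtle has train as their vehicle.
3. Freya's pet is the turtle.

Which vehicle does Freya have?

train

With clues 1–3, boat, bus, and tram are impossible for Freya's vehicle.
That leaves train.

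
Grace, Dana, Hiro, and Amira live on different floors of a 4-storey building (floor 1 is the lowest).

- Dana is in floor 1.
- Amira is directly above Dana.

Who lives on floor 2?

With clue 1, Dana is ruled out for floor 2.
With clues 1–2, Grace and Hiro are ruled out for floor 2.
So floor 2 is Amira.

Amira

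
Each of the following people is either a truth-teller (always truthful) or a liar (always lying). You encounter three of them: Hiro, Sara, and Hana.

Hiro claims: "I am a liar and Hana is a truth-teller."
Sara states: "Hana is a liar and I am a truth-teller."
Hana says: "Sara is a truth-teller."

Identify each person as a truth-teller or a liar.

Consider Hiro. Suppose Hiro is a truth-teller.
Then Hiro's own statement would have to be true, but it can't be — contradiction.
So Hiro is a liar.
Consider Sara. Suppose Sara is a truth-teller.
Then no assignment of the remaining roles makes every statement match its speaker's type — contradiction.
So Sara is a liar.
With that fixed, Hana's statement is false, so Hana is a liar.

Hiro: liar, Sara: liar, Hana: liar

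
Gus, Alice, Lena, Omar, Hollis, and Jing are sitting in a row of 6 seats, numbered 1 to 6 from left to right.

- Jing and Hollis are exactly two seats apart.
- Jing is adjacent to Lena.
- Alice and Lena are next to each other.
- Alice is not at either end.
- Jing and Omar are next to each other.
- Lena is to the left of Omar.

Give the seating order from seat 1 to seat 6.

From clues 1–3: Jing is in {3,4}.
From clues 1–4: Alice is in {2,5}.
From clues 1–5: Gus is in {1,6}.
From clues 1–6: Gus → seat 1, Alice → seat 2, Lena → seat 3, Jing → seat 4, Omar → seat 5, Hollis → seat 6.

Gus, Alice, Lena, Jing, Omar, Hollis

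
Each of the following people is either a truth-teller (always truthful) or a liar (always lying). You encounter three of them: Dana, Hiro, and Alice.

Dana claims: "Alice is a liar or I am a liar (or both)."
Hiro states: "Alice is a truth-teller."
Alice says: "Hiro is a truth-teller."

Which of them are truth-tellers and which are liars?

Dana: truth-teller, Hiro: liar, Alice: liar

Consider Dana. Suppose Dana is a liar.
Then Dana's own statement would have to be false, but it can't be — contradiction.
So Dana is a truth-teller.
Consider Hiro. Suppose Hiro is a truth-teller.
Then no assignment of the remaining roles makes every statement match its speaker's type — contradiction.
So Hiro is a liar.
With that fixed, Alice's statement is false, so Alice is a liar.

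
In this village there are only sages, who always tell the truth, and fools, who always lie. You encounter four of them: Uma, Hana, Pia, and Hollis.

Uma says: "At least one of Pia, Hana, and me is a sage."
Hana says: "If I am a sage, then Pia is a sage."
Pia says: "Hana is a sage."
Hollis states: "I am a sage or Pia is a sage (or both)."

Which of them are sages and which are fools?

Consider Uma. Suppose Uma is a fool.
Then no assignment of the remaining roles makes every statement match its speaker's type — contradiction.
So Uma is a sage.
Consider Hana. Suppose Hana is a fool.
Then Hana's own statement would have to be false, but it can't be — contradiction.
So Hana is a sage.
With that fixed, Pia's statement is true, so Pia is a sage.
With that fixed, Hollis's statement is true, so Hollis is a sage.

Uma: sage, Hana: sage, Pia: sage, Hollis: sage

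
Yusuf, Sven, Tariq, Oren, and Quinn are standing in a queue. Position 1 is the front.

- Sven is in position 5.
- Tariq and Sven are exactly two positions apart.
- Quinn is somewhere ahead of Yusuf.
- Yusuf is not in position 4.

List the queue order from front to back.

From clue 1: Sven → position 5.
From clues 1–2: Tariq → position 3.
From clues 1–3: Yusuf is in {2,4}.
From clues 1–4: Quinn → position 1, Yusuf → position 2, Oren → position 4.

Quinn, Yusuf, Tariq, Oren, Sven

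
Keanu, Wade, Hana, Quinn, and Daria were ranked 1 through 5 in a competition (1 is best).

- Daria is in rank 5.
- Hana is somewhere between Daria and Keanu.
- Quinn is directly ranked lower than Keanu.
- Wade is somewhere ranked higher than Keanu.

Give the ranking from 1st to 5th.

Wade, Keanu, Quinn, Hana, Daria

From clue 1: Daria → rank 5.
From clues 1–2: Keanu is in {1,2,3}.
From clues 1–3: Keanu is in {1,2}.
From clues 1–4: Wade → rank 1, Keanu → rank 2, Quinn → rank 3, Hana → rank 4.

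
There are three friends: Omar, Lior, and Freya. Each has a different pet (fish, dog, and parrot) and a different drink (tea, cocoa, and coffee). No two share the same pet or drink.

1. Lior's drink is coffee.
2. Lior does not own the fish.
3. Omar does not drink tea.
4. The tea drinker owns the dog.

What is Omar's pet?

With clues 1–4, dog and parrot are impossible for Omar's pet.
That leaves fish.

fish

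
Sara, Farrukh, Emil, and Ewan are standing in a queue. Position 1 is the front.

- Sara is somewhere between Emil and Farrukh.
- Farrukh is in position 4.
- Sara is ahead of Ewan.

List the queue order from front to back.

From clue 1: Sara is in {2,3}.
From clues 1–2: Farrukh → position 4.
From clues 1–3: Emil → position 1, Sara → position 2, Ewan → position 3.

Emil, Sara, Ewan, Farrukh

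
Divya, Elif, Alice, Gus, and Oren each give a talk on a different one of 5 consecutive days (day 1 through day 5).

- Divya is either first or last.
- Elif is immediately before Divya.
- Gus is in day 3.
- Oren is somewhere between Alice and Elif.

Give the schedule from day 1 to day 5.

From clue 1: Divya is in {1,5}.
From clues 1–2: Elif → day 4, Divya → day 5.
From clues 1–3: Gus → day 3.
From clues 1–4: Alice → day 1, Oren → day 2.

Alice, Oren, Gus, Elif, Divya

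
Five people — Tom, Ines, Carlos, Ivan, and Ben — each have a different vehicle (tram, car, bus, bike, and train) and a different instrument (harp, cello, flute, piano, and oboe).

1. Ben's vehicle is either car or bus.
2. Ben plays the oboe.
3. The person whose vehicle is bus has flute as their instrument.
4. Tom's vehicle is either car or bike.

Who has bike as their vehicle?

Clue 1 rules out Ben for the one with vehicle bike.
With clues 1–4, Carlos, Ines, and Ivan are impossible for the one with vehicle bike.
That leaves Tom.

Tom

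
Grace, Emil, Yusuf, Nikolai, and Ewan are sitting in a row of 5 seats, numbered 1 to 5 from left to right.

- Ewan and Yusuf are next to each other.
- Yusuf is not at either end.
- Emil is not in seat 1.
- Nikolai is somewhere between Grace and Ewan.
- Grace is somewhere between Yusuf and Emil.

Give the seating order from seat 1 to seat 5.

Ewan, Yusuf, Nikolai, Grace, Emil

From clues 1–2: Yusuf is in {2,3,4}.
From clues 1–4: Grace is in {1,4,5}.
From clues 1–5: Ewan → seat 1, Yusuf → seat 2, Nikolai → seat 3, Grace → seat 4, Emil → seat 5.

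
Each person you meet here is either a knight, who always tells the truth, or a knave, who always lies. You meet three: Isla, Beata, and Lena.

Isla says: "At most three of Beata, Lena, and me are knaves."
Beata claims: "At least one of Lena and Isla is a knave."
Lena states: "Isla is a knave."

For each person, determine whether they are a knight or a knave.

Isla: knight, Beata: knight, Lena: knave

Regardless of anyone's role, Isla's statement is true, so Isla is a knight.
With that fixed, Lena's statement is false, so Lena is a knave.
With that fixed, Beata's statement is true, so Beata is a knight.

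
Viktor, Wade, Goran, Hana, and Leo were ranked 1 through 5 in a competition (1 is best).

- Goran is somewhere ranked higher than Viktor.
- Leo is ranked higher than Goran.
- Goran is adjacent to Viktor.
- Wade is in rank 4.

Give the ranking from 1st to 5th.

Leo, Goran, Viktor, Wade, Hana

From clue 1: Viktor is in {2,3,4,5}.
From clues 1–2: Viktor is in {3,4,5}.
From clues 1–4: Leo → rank 1, Goran → rank 2, Viktor → rank 3, Wade → rank 4, Hana → rank 5.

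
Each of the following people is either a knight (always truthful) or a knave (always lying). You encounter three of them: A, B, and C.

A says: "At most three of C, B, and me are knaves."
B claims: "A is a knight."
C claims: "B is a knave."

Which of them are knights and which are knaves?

A: knight, B: knight, C: knave

Regardless of anyone's role, A's statement is true, so A is a knight.
With that fixed, B's statement is true, so B is a knight.
With that fixed, C's statement is false, so C is a knave.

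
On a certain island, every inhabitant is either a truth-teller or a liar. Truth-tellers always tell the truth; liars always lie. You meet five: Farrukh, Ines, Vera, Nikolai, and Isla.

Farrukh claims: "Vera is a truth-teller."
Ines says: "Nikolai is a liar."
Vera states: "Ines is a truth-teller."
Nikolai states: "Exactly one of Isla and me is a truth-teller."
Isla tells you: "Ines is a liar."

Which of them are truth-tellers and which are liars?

Consider Farrukh. Suppose Farrukh is a liar.
Then no assignment of the remaining roles makes every statement match its speaker's type — contradiction.
So Farrukh is a truth-teller.
Consider Ines. Suppose Ines is a liar.
Then no assignment of the remaining roles makes every statement match its speaker's type — contradiction.
So Ines is a truth-teller.
With that fixed, Vera's statement is true, so Vera is a truth-teller.
With that fixed, Isla's statement is false, so Isla is a liar.
Consider Nikolai. Suppose Nikolai is a truth-teller.
Then Ines's statement comes out false, contradicting Ines being a truth-teller.
So Nikolai is a liar.

Farrukh: truth-teller, Ines: truth-teller, Vera: truth-teller, Nikolai: liar, Isla: liar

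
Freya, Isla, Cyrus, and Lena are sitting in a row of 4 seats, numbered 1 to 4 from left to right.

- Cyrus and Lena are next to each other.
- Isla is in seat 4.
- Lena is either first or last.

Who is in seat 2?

Cyrus

With clues 1–2, Freya and Isla are ruled out for seat 2.
With clues 1–3, Lena is ruled out for seat 2.
So seat 2 is Cyrus.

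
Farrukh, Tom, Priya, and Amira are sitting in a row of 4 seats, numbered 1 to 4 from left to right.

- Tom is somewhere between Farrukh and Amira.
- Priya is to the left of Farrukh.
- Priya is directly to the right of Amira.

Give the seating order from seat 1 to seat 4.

From clue 1: Tom is in {2,3}.
From clues 1–2: Farrukh is in {2,4}.
From clues 1–3: Amira → seat 1, Priya → seat 2, Tom → seat 3, Farrukh → seat 4.

Amira, Priya, Tom, Farrukh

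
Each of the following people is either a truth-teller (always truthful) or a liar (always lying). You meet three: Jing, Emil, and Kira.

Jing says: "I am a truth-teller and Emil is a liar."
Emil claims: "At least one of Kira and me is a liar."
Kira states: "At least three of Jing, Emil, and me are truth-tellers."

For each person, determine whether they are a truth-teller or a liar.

Consider Jing. Suppose Jing is a truth-teller.
Then no assignment of the remaining roles makes every statement match its speaker's type — contradiction.
So Jing is a liar.
With that fixed, Kira's statement is false, so Kira is a liar.
With that fixed, Emil's statement is true, so Emil is a truth-teller.

Jing: liar, Emil: truth-teller, Kira: liar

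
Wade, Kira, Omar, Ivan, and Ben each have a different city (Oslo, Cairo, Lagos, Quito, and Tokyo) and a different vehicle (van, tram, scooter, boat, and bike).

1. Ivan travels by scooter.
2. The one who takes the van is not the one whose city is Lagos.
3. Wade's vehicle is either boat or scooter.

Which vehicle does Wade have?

boat

Clue 1 rules out scooter for Wade's vehicle.
With clues 1–3, bike, tram, and van are impossible for Wade's vehicle.
That leaves boat.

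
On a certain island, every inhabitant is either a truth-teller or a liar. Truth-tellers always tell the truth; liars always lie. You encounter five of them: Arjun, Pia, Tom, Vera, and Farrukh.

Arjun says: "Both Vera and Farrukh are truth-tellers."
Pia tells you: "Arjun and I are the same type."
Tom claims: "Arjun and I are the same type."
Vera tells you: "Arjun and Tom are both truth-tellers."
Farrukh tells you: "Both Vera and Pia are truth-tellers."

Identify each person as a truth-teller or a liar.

Consider Arjun. Suppose Arjun is a liar.
Then whichever role Pia has, Pia's statement has the wrong truth value — contradiction.
So Arjun is a truth-teller.
Consider Pia. Suppose Pia is a liar.
Then no assignment of the remaining roles makes every statement match its speaker's type — contradiction.
So Pia is a truth-teller.
Consider Tom. Suppose Tom is a liar.
Then no assignment of the remaining roles makes every statement match its speaker's type — contradiction.
So Tom is a truth-teller.
With that fixed, Vera's statement is true, so Vera is a truth-teller.
With that fixed, Farrukh's statement is true, so Farrukh is a truth-teller.

Arjun: truth-teller, Pia: truth-teller, Tom: truth-teller, Vera: truth-teller, Farrukh: truth-teller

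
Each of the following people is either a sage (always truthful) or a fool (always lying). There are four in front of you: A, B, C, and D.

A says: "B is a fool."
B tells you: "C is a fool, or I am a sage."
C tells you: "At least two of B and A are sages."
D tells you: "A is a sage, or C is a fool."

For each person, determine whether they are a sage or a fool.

A: fool, B: sage, C: fool, D: sage

Consider A. Suppose A is a sage.
Then no assignment of the remaining roles makes every statement match its speaker's type — contradiction.
So A is a fool.
With that fixed, C's statement is false, so C is a fool.
With that fixed, D's statement is true, so D is a sage.
With that fixed, B's statement is true, so B is a sage.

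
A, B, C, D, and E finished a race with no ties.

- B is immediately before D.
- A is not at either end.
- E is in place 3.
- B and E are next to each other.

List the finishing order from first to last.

C, A, E, B, D

From clue 1: B is in {1,2,3,4}.
From clues 1–2: A is in {2,3,4}.
From clues 1–3: E → place 3.
From clues 1–4: C → place 1, A → place 2, B → place 4, D → place 5.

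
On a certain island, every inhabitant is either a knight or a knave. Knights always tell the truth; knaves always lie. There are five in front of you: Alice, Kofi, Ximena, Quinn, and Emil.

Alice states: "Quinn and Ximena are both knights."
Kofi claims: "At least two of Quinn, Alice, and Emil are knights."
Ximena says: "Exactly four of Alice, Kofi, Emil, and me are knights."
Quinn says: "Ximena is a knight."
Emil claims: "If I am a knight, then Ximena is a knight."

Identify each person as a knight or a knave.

Consider Alice. Suppose Alice is a knave.
Then no assignment of the remaining roles makes every statement match its speaker's type — contradiction.
So Alice is a knight.
Consider Kofi. Suppose Kofi is a knave.
Then no assignment of the remaining roles makes every statement match its speaker's type — contradiction.
So Kofi is a knight.
Consider Ximena. Suppose Ximena is a knave.
Then Alice's statement comes out false, contradicting Alice being a knight.
So Ximena is a knight.
With that fixed, Quinn's statement is true, so Quinn is a knight.
With that fixed, Emil's statement is true, so Emil is a knight.

Alice: knight, Kofi: knight, Ximena: knight, Quinn: knight, Emil: knight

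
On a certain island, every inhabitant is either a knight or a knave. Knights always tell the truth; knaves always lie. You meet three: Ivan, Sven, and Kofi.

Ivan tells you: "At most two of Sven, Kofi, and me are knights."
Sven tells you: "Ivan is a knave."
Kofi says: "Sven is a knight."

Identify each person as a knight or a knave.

Consider Ivan. Suppose Ivan is a knave.
Then Ivan's own statement would have to be false, but it can't be — contradiction.
So Ivan is a knight.
With that fixed, Sven's statement is false, so Sven is a knave.
With that fixed, Kofi's statement is false, so Kofi is a knave.

Ivan: knight, Sven: knave, Kofi: knave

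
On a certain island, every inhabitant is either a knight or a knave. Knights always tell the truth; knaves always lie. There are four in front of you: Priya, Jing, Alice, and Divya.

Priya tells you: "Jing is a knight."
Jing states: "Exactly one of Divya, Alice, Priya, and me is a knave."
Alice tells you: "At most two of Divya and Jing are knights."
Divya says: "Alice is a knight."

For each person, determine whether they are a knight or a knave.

Regardless of anyone's role, Alice's statement is true, so Alice is a knight.
With that fixed, Divya's statement is true, so Divya is a knight.
Consider Priya. Suppose Priya is a knight.
Then whichever role Jing has, Jing's statement has the wrong truth value — contradiction.
So Priya is a knave.
Consider Jing. Suppose Jing is a knight.
Then Priya's statement comes out true, contradicting Priya being a knave.
So Jing is a knave.

Priya: knave, Jing: knave, Alice: knight, Divya: knight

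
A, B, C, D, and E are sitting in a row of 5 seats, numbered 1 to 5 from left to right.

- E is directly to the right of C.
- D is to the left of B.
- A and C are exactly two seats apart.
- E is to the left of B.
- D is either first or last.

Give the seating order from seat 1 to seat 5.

From clue 1: C is in {1,2,3,4}.
From clues 1–2: B is in {2,3,4,5}.
From clues 1–3: B is in {2,3,5}.
From clues 1–4: B → seat 5.
From clues 1–5: D → seat 1, C → seat 2, E → seat 3, A → seat 4.

D, C, E, A, B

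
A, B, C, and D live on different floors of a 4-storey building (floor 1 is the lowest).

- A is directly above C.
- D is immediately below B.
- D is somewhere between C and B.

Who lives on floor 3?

With clues 1–2, A and B are ruled out for floor 3.
With clues 1–3, C is ruled out for floor 3.
So floor 3 is D.

D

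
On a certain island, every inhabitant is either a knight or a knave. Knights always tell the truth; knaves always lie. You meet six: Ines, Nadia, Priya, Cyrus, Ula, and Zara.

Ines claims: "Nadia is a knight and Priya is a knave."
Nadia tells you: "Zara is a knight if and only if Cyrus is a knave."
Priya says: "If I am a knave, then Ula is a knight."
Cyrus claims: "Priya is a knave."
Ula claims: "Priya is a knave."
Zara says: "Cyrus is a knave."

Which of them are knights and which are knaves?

Ines: knave, Nadia: knight, Priya: knight, Cyrus: knave, Ula: knave, Zara: knight

Consider Ines. Suppose Ines is a knight.
Then no assignment of the remaining roles makes every statement match its speaker's type — contradiction.
So Ines is a knave.
Consider Nadia. Suppose Nadia is a knave.
Then no assignment of the remaining roles makes every statement match its speaker's type — contradiction.
So Nadia is a knight.
Consider Priya. Suppose Priya is a knave.
Then Ines's statement comes out true, contradicting Ines being a knave.
So Priya is a knight.
With that fixed, Cyrus's statement is false, so Cyrus is a knave.
With that fixed, Ula's statement is false, so Ula is a knave.
With that fixed, Zara's statement is true, so Zara is a knight.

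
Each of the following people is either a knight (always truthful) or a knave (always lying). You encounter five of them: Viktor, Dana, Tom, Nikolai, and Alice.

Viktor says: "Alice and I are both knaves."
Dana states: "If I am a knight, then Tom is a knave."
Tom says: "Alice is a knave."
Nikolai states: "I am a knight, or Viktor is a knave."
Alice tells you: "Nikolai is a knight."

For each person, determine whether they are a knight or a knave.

Consider Viktor. Suppose Viktor is a knight.
Then Viktor's own statement would have to be true, but it can't be — contradiction.
So Viktor is a knave.
With that fixed, Nikolai's statement is true, so Nikolai is a knight.
With that fixed, Alice's statement is true, so Alice is a knight.
With that fixed, Tom's statement is false, so Tom is a knave.
With that fixed, Dana's statement is true, so Dana is a knight.

Viktor: knave, Dana: knight, Tom: knave, Nikolai: knight, Alice: knight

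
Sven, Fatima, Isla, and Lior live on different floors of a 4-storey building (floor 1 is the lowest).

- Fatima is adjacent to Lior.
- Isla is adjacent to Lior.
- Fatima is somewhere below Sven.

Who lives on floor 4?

With clues 1–2, Lior is ruled out for floor 4.
With clues 1–3, Fatima and Isla are ruled out for floor 4.
So floor 4 is Sven.

Sven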